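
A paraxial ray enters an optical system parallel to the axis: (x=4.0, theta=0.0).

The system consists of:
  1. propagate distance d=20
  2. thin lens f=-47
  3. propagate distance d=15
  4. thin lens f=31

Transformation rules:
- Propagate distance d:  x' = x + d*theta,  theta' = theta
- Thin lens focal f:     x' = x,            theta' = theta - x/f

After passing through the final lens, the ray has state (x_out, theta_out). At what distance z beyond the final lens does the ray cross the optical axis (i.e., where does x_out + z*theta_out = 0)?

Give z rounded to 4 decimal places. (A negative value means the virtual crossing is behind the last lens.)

Answer: 62.0000

Derivation:
Initial: x=4.0000 theta=0.0000
After 1 (propagate distance d=20): x=4.0000 theta=0.0000
After 2 (thin lens f=-47): x=4.0000 theta=4/47 (≈0.0851)
After 3 (propagate distance d=15): x=248/47 (≈5.2766) theta=4/47 (≈0.0851)
After 4 (thin lens f=31): x=248/47 (≈5.2766) theta=-4/47 (≈-0.0851)
z_focus = -x_out/theta_out = -(248/47)/(-4/47) = 62.0000
Rounded to 4 decimal places: z = 62.0000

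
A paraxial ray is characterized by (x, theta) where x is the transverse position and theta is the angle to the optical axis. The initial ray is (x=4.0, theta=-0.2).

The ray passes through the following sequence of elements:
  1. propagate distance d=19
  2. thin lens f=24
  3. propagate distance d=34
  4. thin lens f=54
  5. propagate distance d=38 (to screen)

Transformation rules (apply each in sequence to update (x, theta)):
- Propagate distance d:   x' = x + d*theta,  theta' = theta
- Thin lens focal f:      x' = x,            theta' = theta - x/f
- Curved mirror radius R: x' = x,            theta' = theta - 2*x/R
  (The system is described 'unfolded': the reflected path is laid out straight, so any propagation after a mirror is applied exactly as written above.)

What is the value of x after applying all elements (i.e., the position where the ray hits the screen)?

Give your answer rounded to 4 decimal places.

Initial: x=4.0000 theta=-0.2000
After 1 (propagate distance d=19): x=0.2000 theta=-0.2000
After 2 (thin lens f=24): x=0.2000 theta=-5/24 (≈-0.2083)
After 3 (propagate distance d=34): x=-413/60 (≈-6.8833) theta=-5/24 (≈-0.2083)
After 4 (thin lens f=54): x=-413/60 (≈-6.8833) theta=-131/1620 (≈-0.0809)
After 5 (propagate distance d=38 (to screen)): x=-16129/1620 (≈-9.9562) theta=-131/1620 (≈-0.0809)
Rounded to 4 decimal places: x = -9.9562

Answer: -9.9562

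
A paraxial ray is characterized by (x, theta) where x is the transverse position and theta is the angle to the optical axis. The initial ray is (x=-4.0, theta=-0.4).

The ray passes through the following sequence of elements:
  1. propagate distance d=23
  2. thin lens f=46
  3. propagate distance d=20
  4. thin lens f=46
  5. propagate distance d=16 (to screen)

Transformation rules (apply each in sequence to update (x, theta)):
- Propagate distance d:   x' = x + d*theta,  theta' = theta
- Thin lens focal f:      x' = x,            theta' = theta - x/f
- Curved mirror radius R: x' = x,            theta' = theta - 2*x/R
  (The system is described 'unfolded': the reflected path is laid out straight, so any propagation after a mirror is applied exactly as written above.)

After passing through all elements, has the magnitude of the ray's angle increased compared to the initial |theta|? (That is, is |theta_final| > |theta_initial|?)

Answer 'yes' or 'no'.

Answer: no

Derivation:
Initial: x=-4.0000 theta=-0.4000
After 1 (propagate distance d=23): x=-13.2000 theta=-0.4000
After 2 (thin lens f=46): x=-13.2000 theta=-13/115 (≈-0.1130)
After 3 (propagate distance d=20): x=-1778/115 (≈-15.4609) theta=-13/115 (≈-0.1130)
After 4 (thin lens f=46): x=-1778/115 (≈-15.4609) theta=118/529 (≈0.2231)
After 5 (propagate distance d=16 (to screen)): x=-31454/2645 (≈-11.8919) theta=118/529 (≈0.2231)
|theta_initial|=0.4000 |theta_final|=118/529 (≈0.2231) -> not increased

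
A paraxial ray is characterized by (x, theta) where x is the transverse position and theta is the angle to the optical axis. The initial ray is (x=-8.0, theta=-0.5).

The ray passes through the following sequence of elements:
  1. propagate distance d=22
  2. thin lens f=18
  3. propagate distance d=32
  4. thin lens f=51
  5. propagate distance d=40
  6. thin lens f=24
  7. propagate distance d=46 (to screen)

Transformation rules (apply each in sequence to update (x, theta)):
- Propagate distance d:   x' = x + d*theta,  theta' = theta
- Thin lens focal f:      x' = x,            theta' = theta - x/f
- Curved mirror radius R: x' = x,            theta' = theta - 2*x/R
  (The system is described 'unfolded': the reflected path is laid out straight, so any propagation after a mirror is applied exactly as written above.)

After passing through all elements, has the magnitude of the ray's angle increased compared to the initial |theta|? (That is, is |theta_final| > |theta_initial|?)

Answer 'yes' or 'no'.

Initial: x=-8.0000 theta=-0.5000
After 1 (propagate distance d=22): x=-19.0000 theta=-0.5000
After 2 (thin lens f=18): x=-19.0000 theta=5/9 (≈0.5556)
After 3 (propagate distance d=32): x=-11/9 (≈-1.2222) theta=5/9 (≈0.5556)
After 4 (thin lens f=51): x=-11/9 (≈-1.2222) theta=266/459 (≈0.5795)
After 5 (propagate distance d=40): x=10079/459 (≈21.9586) theta=266/459 (≈0.5795)
After 6 (thin lens f=24): x=10079/459 (≈21.9586) theta=-3695/11016 (≈-0.3354)
After 7 (propagate distance d=46 (to screen)): x=35963/5508 (≈6.5292) theta=-3695/11016 (≈-0.3354)
|theta_initial|=0.5000 |theta_final|=3695/11016 (≈0.3354) -> not increased

Answer: no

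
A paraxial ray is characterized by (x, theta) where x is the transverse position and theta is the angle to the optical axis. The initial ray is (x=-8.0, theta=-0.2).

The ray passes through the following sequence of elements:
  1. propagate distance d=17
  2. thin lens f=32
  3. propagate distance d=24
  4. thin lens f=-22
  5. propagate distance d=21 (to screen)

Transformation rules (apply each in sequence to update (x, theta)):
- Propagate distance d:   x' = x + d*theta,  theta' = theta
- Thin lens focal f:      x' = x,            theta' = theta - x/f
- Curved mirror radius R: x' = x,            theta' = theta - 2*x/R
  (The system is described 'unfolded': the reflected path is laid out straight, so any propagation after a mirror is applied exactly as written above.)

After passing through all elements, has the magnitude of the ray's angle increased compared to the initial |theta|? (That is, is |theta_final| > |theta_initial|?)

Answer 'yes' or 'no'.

Initial: x=-8.0000 theta=-0.2000
After 1 (propagate distance d=17): x=-11.4000 theta=-0.2000
After 2 (thin lens f=32): x=-11.4000 theta=5/32 (≈0.1563)
After 3 (propagate distance d=24): x=-7.6500 theta=5/32 (≈0.1563)
After 4 (thin lens f=-22): x=-7.6500 theta=-337/1760 (≈-0.1915)
After 5 (propagate distance d=21 (to screen)): x=-20541/1760 (≈-11.6710) theta=-337/1760 (≈-0.1915)
|theta_initial|=0.2000 |theta_final|=337/1760 (≈0.1915) -> not increased

Answer: no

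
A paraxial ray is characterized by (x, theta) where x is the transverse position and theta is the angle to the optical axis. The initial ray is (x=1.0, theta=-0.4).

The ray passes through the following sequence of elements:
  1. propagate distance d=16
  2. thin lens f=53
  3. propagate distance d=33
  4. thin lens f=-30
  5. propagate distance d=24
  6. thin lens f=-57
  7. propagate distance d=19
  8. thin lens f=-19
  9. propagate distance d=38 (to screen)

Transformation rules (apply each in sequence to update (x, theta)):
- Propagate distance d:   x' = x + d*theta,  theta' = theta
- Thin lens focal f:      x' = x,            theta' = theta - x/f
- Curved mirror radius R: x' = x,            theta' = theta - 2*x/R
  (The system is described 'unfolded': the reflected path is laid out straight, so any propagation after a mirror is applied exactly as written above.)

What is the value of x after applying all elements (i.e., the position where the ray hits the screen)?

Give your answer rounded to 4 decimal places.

Initial: x=1.0000 theta=-0.4000
After 1 (propagate distance d=16): x=-5.4000 theta=-0.4000
After 2 (thin lens f=53): x=-5.4000 theta=-79/265 (≈-0.2981)
After 3 (propagate distance d=33): x=-4038/265 (≈-15.2377) theta=-79/265 (≈-0.2981)
After 4 (thin lens f=-30): x=-4038/265 (≈-15.2377) theta=-1068/1325 (≈-0.8060)
After 5 (propagate distance d=24): x=-45822/1325 (≈-34.5826) theta=-1068/1325 (≈-0.8060)
After 6 (thin lens f=-57): x=-45822/1325 (≈-34.5826) theta=-35566/25175 (≈-1.4128)
After 7 (propagate distance d=19): x=-81388/1325 (≈-61.4249) theta=-35566/25175 (≈-1.4128)
After 8 (thin lens f=-19): x=-81388/1325 (≈-61.4249) theta=-116954/25175 (≈-4.6456)
After 9 (propagate distance d=38 (to screen)): x=-315296/1325 (≈-237.9592) theta=-116954/25175 (≈-4.6456)
Rounded to 4 decimal places: x = -237.9592

Answer: -237.9592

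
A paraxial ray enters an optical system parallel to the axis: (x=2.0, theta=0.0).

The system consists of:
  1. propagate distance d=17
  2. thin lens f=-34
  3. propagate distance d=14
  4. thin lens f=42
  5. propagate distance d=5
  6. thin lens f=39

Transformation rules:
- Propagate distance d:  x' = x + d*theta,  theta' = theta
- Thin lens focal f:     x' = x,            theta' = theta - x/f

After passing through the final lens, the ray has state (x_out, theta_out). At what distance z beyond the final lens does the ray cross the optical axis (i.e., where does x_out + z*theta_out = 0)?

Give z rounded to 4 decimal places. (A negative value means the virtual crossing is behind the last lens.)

Answer: 34.8892

Derivation:
Initial: x=2.0000 theta=0.0000
After 1 (propagate distance d=17): x=2.0000 theta=0.0000
After 2 (thin lens f=-34): x=2.0000 theta=1/17 (≈0.0588)
After 3 (propagate distance d=14): x=48/17 (≈2.8235) theta=1/17 (≈0.0588)
After 4 (thin lens f=42): x=48/17 (≈2.8235) theta=-1/119 (≈-0.0084)
After 5 (propagate distance d=5): x=331/119 (≈2.7815) theta=-1/119 (≈-0.0084)
After 6 (thin lens f=39): x=331/119 (≈2.7815) theta=-370/4641 (≈-0.0797)
z_focus = -x_out/theta_out = -(331/119)/(-370/4641) = 12909/370 ≈ 34.8892
Rounded to 4 decimal places: z = 34.8892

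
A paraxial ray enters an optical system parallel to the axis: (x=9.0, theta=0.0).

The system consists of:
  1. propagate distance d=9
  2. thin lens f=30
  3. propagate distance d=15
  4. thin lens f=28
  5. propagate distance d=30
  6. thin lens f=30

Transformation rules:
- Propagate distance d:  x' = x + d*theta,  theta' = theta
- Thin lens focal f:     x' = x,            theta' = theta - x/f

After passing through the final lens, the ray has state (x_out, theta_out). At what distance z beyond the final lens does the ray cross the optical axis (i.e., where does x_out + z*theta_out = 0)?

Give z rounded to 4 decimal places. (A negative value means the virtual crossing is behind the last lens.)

Answer: -62.1429

Derivation:
Initial: x=9.0000 theta=0.0000
After 1 (propagate distance d=9): x=9.0000 theta=0.0000
After 2 (thin lens f=30): x=9.0000 theta=-0.3000
After 3 (propagate distance d=15): x=4.5000 theta=-0.3000
After 4 (thin lens f=28): x=4.5000 theta=-129/280 (≈-0.4607)
After 5 (propagate distance d=30): x=-261/28 (≈-9.3214) theta=-129/280 (≈-0.4607)
After 6 (thin lens f=30): x=-261/28 (≈-9.3214) theta=-0.1500
z_focus = -x_out/theta_out = -(-261/28)/(-0.1500) = -435/7 ≈ -62.1429
Rounded to 4 decimal places: z = -62.1429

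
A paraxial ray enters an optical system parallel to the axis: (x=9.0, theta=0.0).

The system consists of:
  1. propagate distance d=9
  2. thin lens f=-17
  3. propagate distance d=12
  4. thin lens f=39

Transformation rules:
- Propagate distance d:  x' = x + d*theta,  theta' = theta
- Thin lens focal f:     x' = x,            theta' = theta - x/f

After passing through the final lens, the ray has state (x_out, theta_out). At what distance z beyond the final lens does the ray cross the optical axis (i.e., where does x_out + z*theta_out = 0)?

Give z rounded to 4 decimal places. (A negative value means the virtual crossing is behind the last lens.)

Initial: x=9.0000 theta=0.0000
After 1 (propagate distance d=9): x=9.0000 theta=0.0000
After 2 (thin lens f=-17): x=9.0000 theta=9/17 (≈0.5294)
After 3 (propagate distance d=12): x=261/17 (≈15.3529) theta=9/17 (≈0.5294)
After 4 (thin lens f=39): x=261/17 (≈15.3529) theta=30/221 (≈0.1357)
z_focus = -x_out/theta_out = -(261/17)/(30/221) = -113.1000
Rounded to 4 decimal places: z = -113.1000

Answer: -113.1000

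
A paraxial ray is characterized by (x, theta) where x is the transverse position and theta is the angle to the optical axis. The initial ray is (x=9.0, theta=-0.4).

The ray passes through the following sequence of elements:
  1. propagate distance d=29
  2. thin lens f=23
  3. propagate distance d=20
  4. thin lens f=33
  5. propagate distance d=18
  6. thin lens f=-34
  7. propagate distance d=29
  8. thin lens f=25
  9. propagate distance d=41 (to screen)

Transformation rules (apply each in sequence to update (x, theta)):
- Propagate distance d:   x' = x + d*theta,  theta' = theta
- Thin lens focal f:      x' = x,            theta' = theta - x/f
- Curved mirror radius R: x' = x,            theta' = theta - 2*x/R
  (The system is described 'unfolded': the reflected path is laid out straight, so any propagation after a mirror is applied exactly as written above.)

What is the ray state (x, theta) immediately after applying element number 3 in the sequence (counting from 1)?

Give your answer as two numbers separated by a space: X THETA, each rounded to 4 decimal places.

Initial: x=9.0000 theta=-0.4000
After 1 (propagate distance d=29): x=-2.6000 theta=-0.4000
After 2 (thin lens f=23): x=-2.6000 theta=-33/115 (≈-0.2870)
After 3 (propagate distance d=20): x=-959/115 (≈-8.3391) theta=-33/115 (≈-0.2870)
Rounded to 4 decimal places: x = -8.3391, theta = -0.2870

Answer: -8.3391 -0.2870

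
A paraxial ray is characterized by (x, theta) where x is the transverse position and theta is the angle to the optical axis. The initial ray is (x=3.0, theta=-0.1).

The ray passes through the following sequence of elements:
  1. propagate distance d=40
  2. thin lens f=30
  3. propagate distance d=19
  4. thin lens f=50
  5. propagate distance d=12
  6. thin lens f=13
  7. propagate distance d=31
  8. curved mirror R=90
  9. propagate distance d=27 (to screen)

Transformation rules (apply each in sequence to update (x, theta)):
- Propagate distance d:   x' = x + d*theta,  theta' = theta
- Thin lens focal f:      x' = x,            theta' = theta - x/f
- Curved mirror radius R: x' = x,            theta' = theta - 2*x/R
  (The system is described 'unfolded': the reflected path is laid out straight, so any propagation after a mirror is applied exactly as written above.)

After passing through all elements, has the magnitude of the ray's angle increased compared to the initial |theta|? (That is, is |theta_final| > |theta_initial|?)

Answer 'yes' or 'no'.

Answer: yes

Derivation:
Initial: x=3.0000 theta=-0.1000
After 1 (propagate distance d=40): x=-1.0000 theta=-0.1000
After 2 (thin lens f=30): x=-1.0000 theta=-1/15 (≈-0.0667)
After 3 (propagate distance d=19): x=-34/15 (≈-2.2667) theta=-1/15 (≈-0.0667)
After 4 (thin lens f=50): x=-34/15 (≈-2.2667) theta=-8/375 (≈-0.0213)
After 5 (propagate distance d=12): x=-946/375 (≈-2.5227) theta=-8/375 (≈-0.0213)
After 6 (thin lens f=13): x=-946/375 (≈-2.5227) theta=842/4875 (≈0.1727)
After 7 (propagate distance d=31): x=13804/4875 (≈2.8316) theta=842/4875 (≈0.1727)
After 8 (curved mirror R=90): x=13804/4875 (≈2.8316) theta=24086/219375 (≈0.1098)
After 9 (propagate distance d=27 (to screen)): x=141278/24375 (≈5.7960) theta=24086/219375 (≈0.1098)
|theta_initial|=0.1000 |theta_final|=24086/219375 (≈0.1098) -> increased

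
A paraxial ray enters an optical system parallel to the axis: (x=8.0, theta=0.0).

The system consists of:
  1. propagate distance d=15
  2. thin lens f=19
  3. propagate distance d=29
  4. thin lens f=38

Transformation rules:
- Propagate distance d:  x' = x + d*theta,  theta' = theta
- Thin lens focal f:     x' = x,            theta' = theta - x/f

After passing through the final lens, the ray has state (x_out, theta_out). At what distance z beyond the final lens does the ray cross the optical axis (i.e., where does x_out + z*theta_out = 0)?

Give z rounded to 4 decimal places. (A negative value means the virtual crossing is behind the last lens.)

Initial: x=8.0000 theta=0.0000
After 1 (propagate distance d=15): x=8.0000 theta=0.0000
After 2 (thin lens f=19): x=8.0000 theta=-8/19 (≈-0.4211)
After 3 (propagate distance d=29): x=-80/19 (≈-4.2105) theta=-8/19 (≈-0.4211)
After 4 (thin lens f=38): x=-80/19 (≈-4.2105) theta=-112/361 (≈-0.3102)
z_focus = -x_out/theta_out = -(-80/19)/(-112/361) = -95/7 ≈ -13.5714
Rounded to 4 decimal places: z = -13.5714

Answer: -13.5714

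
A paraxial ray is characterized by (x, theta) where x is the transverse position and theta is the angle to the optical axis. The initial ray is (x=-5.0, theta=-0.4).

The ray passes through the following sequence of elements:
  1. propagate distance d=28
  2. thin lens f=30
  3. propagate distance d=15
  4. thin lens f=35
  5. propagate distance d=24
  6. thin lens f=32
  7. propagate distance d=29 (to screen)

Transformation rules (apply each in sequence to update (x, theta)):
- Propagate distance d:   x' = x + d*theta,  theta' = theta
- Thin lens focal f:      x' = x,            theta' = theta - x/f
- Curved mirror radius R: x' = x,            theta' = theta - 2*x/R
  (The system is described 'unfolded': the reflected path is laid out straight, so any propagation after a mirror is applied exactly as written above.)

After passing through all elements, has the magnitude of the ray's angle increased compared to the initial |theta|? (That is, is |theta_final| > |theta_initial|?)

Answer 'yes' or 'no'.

Initial: x=-5.0000 theta=-0.4000
After 1 (propagate distance d=28): x=-16.2000 theta=-0.4000
After 2 (thin lens f=30): x=-16.2000 theta=0.1400
After 3 (propagate distance d=15): x=-14.1000 theta=0.1400
After 4 (thin lens f=35): x=-14.1000 theta=19/35 (≈0.5429)
After 5 (propagate distance d=24): x=-15/14 (≈-1.0714) theta=19/35 (≈0.5429)
After 6 (thin lens f=32): x=-15/14 (≈-1.0714) theta=1291/2240 (≈0.5763)
After 7 (propagate distance d=29 (to screen)): x=35039/2240 (≈15.6424) theta=1291/2240 (≈0.5763)
|theta_initial|=0.4000 |theta_final|=1291/2240 (≈0.5763) -> increased

Answer: yes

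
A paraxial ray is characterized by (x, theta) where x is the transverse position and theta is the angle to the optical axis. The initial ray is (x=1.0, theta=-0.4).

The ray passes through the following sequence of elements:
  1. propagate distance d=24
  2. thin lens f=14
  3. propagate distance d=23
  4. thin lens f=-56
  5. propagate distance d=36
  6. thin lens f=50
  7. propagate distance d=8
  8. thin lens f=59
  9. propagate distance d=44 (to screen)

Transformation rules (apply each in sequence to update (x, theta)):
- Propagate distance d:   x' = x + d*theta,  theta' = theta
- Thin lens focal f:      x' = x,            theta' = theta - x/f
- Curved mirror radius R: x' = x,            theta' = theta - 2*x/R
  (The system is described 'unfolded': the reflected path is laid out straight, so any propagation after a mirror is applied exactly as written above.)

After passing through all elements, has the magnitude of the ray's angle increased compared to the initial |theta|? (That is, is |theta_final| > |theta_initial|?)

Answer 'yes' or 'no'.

Answer: no

Derivation:
Initial: x=1.0000 theta=-0.4000
After 1 (propagate distance d=24): x=-8.6000 theta=-0.4000
After 2 (thin lens f=14): x=-8.6000 theta=3/14 (≈0.2143)
After 3 (propagate distance d=23): x=-257/70 (≈-3.6714) theta=3/14 (≈0.2143)
After 4 (thin lens f=-56): x=-257/70 (≈-3.6714) theta=583/3920 (≈0.1487)
After 5 (propagate distance d=36): x=1649/980 (≈1.6827) theta=583/3920 (≈0.1487)
After 6 (thin lens f=50): x=1649/980 (≈1.6827) theta=1611/14000 (≈0.1151)
After 7 (propagate distance d=8): x=63779/24500 (≈2.6032) theta=1611/14000 (≈0.1151)
After 8 (thin lens f=59): x=63779/24500 (≈2.6032) theta=6953/98000 (≈0.0709)
After 9 (propagate distance d=44 (to screen)): x=70131/12250 (≈5.7250) theta=6953/98000 (≈0.0709)
|theta_initial|=0.4000 |theta_final|=6953/98000 (≈0.0709) -> not increased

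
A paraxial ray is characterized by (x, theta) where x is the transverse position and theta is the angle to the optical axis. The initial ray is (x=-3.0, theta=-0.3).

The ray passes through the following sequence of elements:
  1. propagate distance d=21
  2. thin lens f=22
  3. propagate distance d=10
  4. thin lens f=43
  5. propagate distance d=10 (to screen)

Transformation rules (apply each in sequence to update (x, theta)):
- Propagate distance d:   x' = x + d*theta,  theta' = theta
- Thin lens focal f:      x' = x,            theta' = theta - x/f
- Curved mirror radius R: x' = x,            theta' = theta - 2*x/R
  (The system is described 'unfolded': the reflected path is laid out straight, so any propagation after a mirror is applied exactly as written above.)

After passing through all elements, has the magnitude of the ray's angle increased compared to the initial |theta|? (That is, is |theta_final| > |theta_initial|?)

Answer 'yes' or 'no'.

Answer: yes

Derivation:
Initial: x=-3.0000 theta=-0.3000
After 1 (propagate distance d=21): x=-9.3000 theta=-0.3000
After 2 (thin lens f=22): x=-9.3000 theta=27/220 (≈0.1227)
After 3 (propagate distance d=10): x=-444/55 (≈-8.0727) theta=27/220 (≈0.1227)
After 4 (thin lens f=43): x=-444/55 (≈-8.0727) theta=267/860 (≈0.3105)
After 5 (propagate distance d=10 (to screen)): x=-23499/4730 (≈-4.9681) theta=267/860 (≈0.3105)
|theta_initial|=0.3000 |theta_final|=267/860 (≈0.3105) -> increased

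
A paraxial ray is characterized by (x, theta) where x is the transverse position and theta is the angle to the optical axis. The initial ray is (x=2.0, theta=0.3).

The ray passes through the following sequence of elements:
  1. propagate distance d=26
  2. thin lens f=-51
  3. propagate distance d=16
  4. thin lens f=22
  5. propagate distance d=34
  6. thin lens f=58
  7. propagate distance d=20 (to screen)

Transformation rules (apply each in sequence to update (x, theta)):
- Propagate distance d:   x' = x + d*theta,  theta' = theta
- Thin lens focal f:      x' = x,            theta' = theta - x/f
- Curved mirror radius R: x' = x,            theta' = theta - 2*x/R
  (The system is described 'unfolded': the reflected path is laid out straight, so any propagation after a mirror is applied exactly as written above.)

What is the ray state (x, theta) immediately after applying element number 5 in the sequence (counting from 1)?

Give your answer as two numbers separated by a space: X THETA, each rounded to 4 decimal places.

Initial: x=2.0000 theta=0.3000
After 1 (propagate distance d=26): x=9.8000 theta=0.3000
After 2 (thin lens f=-51): x=9.8000 theta=251/510 (≈0.4922)
After 3 (propagate distance d=16): x=4507/255 (≈17.6745) theta=251/510 (≈0.4922)
After 4 (thin lens f=22): x=4507/255 (≈17.6745) theta=-291/935 (≈-0.3112)
After 5 (propagate distance d=34): x=3979/561 (≈7.0927) theta=-291/935 (≈-0.3112)
Rounded to 4 decimal places: x = 7.0927, theta = -0.3112

Answer: 7.0927 -0.3112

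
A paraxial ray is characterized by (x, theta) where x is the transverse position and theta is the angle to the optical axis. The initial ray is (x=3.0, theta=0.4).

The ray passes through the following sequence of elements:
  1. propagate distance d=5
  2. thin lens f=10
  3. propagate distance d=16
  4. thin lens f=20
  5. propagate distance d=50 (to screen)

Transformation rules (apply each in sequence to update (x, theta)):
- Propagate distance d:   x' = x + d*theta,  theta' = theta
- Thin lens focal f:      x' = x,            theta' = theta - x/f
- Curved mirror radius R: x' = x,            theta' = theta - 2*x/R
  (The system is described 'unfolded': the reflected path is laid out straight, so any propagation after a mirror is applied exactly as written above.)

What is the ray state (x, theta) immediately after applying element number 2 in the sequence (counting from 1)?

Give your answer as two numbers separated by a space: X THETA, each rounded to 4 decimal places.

Answer: 5.0000 -0.1000

Derivation:
Initial: x=3.0000 theta=0.4000
After 1 (propagate distance d=5): x=5.0000 theta=0.4000
After 2 (thin lens f=10): x=5.0000 theta=-0.1000
Rounded to 4 decimal places: x = 5.0000, theta = -0.1000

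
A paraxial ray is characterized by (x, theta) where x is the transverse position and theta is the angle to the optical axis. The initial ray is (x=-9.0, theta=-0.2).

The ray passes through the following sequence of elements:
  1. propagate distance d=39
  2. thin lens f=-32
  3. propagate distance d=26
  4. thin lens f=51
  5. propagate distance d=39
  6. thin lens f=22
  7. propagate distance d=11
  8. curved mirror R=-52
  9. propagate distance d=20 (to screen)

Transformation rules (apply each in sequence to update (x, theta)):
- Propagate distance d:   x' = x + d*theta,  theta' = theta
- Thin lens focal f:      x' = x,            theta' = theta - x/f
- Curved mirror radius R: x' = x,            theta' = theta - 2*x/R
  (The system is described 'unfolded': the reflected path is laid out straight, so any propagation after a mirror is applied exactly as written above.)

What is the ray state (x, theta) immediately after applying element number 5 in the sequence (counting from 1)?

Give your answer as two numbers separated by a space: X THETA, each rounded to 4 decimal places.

Initial: x=-9.0000 theta=-0.2000
After 1 (propagate distance d=39): x=-16.8000 theta=-0.2000
After 2 (thin lens f=-32): x=-16.8000 theta=-0.7250
After 3 (propagate distance d=26): x=-35.6500 theta=-0.7250
After 4 (thin lens f=51): x=-35.6500 theta=-53/2040 (≈-0.0260)
After 5 (propagate distance d=39): x=-24931/680 (≈-36.6632) theta=-53/2040 (≈-0.0260)
Rounded to 4 decimal places: x = -36.6632, theta = -0.0260

Answer: -36.6632 -0.0260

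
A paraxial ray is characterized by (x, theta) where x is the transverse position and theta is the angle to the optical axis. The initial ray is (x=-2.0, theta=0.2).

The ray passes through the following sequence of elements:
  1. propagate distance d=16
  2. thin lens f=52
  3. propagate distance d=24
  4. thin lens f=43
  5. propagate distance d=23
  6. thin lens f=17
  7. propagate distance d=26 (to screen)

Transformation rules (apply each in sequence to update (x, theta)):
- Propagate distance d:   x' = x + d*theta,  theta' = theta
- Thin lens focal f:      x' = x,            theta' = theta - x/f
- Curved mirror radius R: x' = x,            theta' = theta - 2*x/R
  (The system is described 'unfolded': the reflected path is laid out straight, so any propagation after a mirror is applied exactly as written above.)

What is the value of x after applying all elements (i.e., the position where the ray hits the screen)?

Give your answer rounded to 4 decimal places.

Answer: -2.1884

Derivation:
Initial: x=-2.0000 theta=0.2000
After 1 (propagate distance d=16): x=1.2000 theta=0.2000
After 2 (thin lens f=52): x=1.2000 theta=23/130 (≈0.1769)
After 3 (propagate distance d=24): x=354/65 (≈5.4462) theta=23/130 (≈0.1769)
After 4 (thin lens f=43): x=354/65 (≈5.4462) theta=281/5590 (≈0.0503)
After 5 (propagate distance d=23): x=2839/430 (≈6.6023) theta=281/5590 (≈0.0503)
After 6 (thin lens f=17): x=2839/430 (≈6.6023) theta=-189/559 (≈-0.3381)
After 7 (propagate distance d=26 (to screen)): x=-941/430 (≈-2.1884) theta=-189/559 (≈-0.3381)
Rounded to 4 decimal places: x = -2.1884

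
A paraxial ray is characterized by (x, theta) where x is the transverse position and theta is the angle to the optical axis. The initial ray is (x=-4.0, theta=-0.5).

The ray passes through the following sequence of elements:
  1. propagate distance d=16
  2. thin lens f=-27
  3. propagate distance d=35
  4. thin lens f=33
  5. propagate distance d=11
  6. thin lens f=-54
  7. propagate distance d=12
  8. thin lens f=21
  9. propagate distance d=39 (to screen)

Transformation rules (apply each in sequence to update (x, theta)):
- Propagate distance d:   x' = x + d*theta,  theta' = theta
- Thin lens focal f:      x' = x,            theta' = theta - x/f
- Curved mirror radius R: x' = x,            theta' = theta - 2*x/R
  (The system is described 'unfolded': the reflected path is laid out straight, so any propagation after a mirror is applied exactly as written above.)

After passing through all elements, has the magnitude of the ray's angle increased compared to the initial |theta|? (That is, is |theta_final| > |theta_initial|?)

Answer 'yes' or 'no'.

Answer: yes

Derivation:
Initial: x=-4.0000 theta=-0.5000
After 1 (propagate distance d=16): x=-12.0000 theta=-0.5000
After 2 (thin lens f=-27): x=-12.0000 theta=-17/18 (≈-0.9444)
After 3 (propagate distance d=35): x=-811/18 (≈-45.0556) theta=-17/18 (≈-0.9444)
After 4 (thin lens f=33): x=-811/18 (≈-45.0556) theta=125/297 (≈0.4209)
After 5 (propagate distance d=11): x=-2183/54 (≈-40.4259) theta=125/297 (≈0.4209)
After 6 (thin lens f=-54): x=-2183/54 (≈-40.4259) theta=-10513/32076 (≈-0.3278)
After 7 (propagate distance d=12): x=-237143/5346 (≈-44.3590) theta=-10513/32076 (≈-0.3278)
After 8 (thin lens f=21): x=-237143/5346 (≈-44.3590) theta=133565/74844 (≈1.7846)
After 9 (propagate distance d=39 (to screen)): x=1889033/74844 (≈25.2396) theta=133565/74844 (≈1.7846)
|theta_initial|=0.5000 |theta_final|=133565/74844 (≈1.7846) -> increased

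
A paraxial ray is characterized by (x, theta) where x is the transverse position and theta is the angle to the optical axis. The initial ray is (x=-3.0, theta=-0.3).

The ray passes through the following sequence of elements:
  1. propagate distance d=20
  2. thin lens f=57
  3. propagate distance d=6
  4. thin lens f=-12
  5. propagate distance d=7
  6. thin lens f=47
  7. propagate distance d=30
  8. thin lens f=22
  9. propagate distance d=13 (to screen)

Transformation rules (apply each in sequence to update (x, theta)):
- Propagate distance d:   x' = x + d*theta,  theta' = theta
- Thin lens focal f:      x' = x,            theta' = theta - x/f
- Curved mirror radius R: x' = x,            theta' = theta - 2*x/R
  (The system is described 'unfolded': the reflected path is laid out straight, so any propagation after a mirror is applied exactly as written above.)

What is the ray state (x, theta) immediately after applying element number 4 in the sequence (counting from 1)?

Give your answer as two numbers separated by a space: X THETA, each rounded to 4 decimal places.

Answer: -9.8526 -0.9632

Derivation:
Initial: x=-3.0000 theta=-0.3000
After 1 (propagate distance d=20): x=-9.0000 theta=-0.3000
After 2 (thin lens f=57): x=-9.0000 theta=-27/190 (≈-0.1421)
After 3 (propagate distance d=6): x=-936/95 (≈-9.8526) theta=-27/190 (≈-0.1421)
After 4 (thin lens f=-12): x=-936/95 (≈-9.8526) theta=-183/190 (≈-0.9632)
Rounded to 4 decimal places: x = -9.8526, theta = -0.9632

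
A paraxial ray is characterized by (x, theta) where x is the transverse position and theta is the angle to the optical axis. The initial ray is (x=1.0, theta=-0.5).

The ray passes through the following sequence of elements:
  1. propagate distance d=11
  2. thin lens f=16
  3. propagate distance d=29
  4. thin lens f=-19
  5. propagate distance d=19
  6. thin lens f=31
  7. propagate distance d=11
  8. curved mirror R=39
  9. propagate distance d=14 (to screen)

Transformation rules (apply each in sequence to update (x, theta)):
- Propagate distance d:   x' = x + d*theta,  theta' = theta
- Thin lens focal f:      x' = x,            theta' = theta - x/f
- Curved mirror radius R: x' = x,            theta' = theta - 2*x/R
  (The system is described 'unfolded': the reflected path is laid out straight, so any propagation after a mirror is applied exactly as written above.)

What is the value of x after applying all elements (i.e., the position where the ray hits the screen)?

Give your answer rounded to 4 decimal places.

Initial: x=1.0000 theta=-0.5000
After 1 (propagate distance d=11): x=-4.5000 theta=-0.5000
After 2 (thin lens f=16): x=-4.5000 theta=-7/32 (≈-0.2188)
After 3 (propagate distance d=29): x=-347/32 (≈-10.8438) theta=-7/32 (≈-0.2188)
After 4 (thin lens f=-19): x=-347/32 (≈-10.8438) theta=-15/19 (≈-0.7895)
After 5 (propagate distance d=19): x=-827/32 (≈-25.8438) theta=-15/19 (≈-0.7895)
After 6 (thin lens f=31): x=-827/32 (≈-25.8438) theta=833/18848 (≈0.0442)
After 7 (propagate distance d=11): x=-119485/4712 (≈-25.3576) theta=833/18848 (≈0.0442)
After 8 (curved mirror R=39): x=-119485/4712 (≈-25.3576) theta=988367/735072 (≈1.3446)
After 9 (propagate distance d=14 (to screen)): x=-2401261/367536 (≈-6.5334) theta=988367/735072 (≈1.3446)
Rounded to 4 decimal places: x = -6.5334

Answer: -6.5334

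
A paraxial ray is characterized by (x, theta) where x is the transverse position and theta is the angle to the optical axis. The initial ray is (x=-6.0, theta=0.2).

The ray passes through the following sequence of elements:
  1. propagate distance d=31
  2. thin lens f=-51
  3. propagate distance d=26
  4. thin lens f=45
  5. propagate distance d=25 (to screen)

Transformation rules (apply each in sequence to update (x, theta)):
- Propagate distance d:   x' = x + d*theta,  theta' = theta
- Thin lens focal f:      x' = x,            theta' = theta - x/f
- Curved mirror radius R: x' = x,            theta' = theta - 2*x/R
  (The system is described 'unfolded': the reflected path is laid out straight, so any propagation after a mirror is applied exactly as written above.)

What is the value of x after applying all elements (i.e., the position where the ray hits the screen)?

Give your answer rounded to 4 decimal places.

Answer: 7.5434

Derivation:
Initial: x=-6.0000 theta=0.2000
After 1 (propagate distance d=31): x=0.2000 theta=0.2000
After 2 (thin lens f=-51): x=0.2000 theta=52/255 (≈0.2039)
After 3 (propagate distance d=26): x=1403/255 (≈5.5020) theta=52/255 (≈0.2039)
After 4 (thin lens f=45): x=1403/255 (≈5.5020) theta=937/11475 (≈0.0817)
After 5 (propagate distance d=25 (to screen)): x=17312/2295 (≈7.5434) theta=937/11475 (≈0.0817)
Rounded to 4 decimal places: x = 7.5434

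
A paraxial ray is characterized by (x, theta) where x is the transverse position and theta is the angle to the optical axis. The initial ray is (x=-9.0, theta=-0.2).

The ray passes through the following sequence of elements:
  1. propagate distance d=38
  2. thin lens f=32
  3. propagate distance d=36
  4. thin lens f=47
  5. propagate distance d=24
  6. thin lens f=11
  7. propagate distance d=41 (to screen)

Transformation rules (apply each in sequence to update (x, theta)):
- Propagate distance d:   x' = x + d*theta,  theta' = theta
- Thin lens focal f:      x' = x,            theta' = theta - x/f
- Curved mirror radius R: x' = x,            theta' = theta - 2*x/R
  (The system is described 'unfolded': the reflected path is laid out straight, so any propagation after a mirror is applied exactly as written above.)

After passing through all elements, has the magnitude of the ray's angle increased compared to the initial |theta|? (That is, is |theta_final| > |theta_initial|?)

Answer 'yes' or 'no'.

Initial: x=-9.0000 theta=-0.2000
After 1 (propagate distance d=38): x=-16.6000 theta=-0.2000
After 2 (thin lens f=32): x=-16.6000 theta=51/160 (≈0.3188)
After 3 (propagate distance d=36): x=-5.1250 theta=51/160 (≈0.3188)
After 4 (thin lens f=47): x=-5.1250 theta=3217/7520 (≈0.4278)
After 5 (propagate distance d=24): x=9667/1880 (≈5.1420) theta=3217/7520 (≈0.4278)
After 6 (thin lens f=11): x=9667/1880 (≈5.1420) theta=-3281/82720 (≈-0.0397)
After 7 (propagate distance d=41 (to screen)): x=290827/82720 (≈3.5158) theta=-3281/82720 (≈-0.0397)
|theta_initial|=0.2000 |theta_final|=3281/82720 (≈0.0397) -> not increased

Answer: no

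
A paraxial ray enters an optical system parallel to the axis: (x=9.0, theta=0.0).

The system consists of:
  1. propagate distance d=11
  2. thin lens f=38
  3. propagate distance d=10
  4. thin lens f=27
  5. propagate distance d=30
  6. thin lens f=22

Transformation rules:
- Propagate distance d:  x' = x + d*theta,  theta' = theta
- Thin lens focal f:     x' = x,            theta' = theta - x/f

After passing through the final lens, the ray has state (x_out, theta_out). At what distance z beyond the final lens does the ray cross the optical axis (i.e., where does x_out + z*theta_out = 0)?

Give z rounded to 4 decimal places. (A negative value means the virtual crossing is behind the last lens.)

Initial: x=9.0000 theta=0.0000
After 1 (propagate distance d=11): x=9.0000 theta=0.0000
After 2 (thin lens f=38): x=9.0000 theta=-9/38 (≈-0.2368)
After 3 (propagate distance d=10): x=126/19 (≈6.6316) theta=-9/38 (≈-0.2368)
After 4 (thin lens f=27): x=126/19 (≈6.6316) theta=-55/114 (≈-0.4825)
After 5 (propagate distance d=30): x=-149/19 (≈-7.8421) theta=-55/114 (≈-0.4825)
After 6 (thin lens f=22): x=-149/19 (≈-7.8421) theta=-79/627 (≈-0.1260)
z_focus = -x_out/theta_out = -(-149/19)/(-79/627) = -4917/79 ≈ -62.2405
Rounded to 4 decimal places: z = -62.2405

Answer: -62.2405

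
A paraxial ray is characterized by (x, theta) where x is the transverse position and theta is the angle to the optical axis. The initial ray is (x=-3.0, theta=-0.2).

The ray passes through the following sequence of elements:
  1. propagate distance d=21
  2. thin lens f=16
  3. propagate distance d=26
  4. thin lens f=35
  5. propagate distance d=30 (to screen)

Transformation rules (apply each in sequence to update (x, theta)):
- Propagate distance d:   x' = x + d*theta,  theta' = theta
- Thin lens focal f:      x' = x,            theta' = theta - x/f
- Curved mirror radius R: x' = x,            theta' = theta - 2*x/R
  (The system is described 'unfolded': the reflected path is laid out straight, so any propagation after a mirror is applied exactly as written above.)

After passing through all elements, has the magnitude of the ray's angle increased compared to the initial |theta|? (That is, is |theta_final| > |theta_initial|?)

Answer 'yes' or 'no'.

Initial: x=-3.0000 theta=-0.2000
After 1 (propagate distance d=21): x=-7.2000 theta=-0.2000
After 2 (thin lens f=16): x=-7.2000 theta=0.2500
After 3 (propagate distance d=26): x=-0.7000 theta=0.2500
After 4 (thin lens f=35): x=-0.7000 theta=0.2700
After 5 (propagate distance d=30 (to screen)): x=7.4000 theta=0.2700
|theta_initial|=0.2000 |theta_final|=0.2700 -> increased

Answer: yes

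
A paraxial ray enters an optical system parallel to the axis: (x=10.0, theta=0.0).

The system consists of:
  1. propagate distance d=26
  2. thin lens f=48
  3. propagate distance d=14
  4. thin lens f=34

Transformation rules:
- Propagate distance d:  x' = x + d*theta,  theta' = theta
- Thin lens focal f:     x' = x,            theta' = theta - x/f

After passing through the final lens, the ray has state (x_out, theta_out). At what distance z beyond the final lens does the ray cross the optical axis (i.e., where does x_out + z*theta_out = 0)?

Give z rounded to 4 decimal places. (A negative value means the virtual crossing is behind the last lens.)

Initial: x=10.0000 theta=0.0000
After 1 (propagate distance d=26): x=10.0000 theta=0.0000
After 2 (thin lens f=48): x=10.0000 theta=-5/24 (≈-0.2083)
After 3 (propagate distance d=14): x=85/12 (≈7.0833) theta=-5/24 (≈-0.2083)
After 4 (thin lens f=34): x=85/12 (≈7.0833) theta=-5/12 (≈-0.4167)
z_focus = -x_out/theta_out = -(85/12)/(-5/12) = 17.0000
Rounded to 4 decimal places: z = 17.0000

Answer: 17.0000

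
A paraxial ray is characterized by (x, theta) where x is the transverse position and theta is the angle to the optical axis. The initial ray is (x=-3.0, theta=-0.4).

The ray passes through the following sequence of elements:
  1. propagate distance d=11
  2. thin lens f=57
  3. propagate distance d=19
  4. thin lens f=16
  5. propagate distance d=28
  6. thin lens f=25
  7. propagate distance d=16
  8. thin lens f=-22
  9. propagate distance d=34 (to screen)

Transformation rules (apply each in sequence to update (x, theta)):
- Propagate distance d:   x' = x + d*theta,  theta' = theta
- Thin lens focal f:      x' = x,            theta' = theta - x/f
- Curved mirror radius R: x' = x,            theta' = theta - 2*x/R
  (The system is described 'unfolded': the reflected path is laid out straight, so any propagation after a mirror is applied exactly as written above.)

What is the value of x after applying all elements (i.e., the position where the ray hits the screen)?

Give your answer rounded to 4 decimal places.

Answer: 37.5328

Derivation:
Initial: x=-3.0000 theta=-0.4000
After 1 (propagate distance d=11): x=-7.4000 theta=-0.4000
After 2 (thin lens f=57): x=-7.4000 theta=-77/285 (≈-0.2702)
After 3 (propagate distance d=19): x=-188/15 (≈-12.5333) theta=-77/285 (≈-0.2702)
After 4 (thin lens f=16): x=-188/15 (≈-12.5333) theta=39/76 (≈0.5132)
After 5 (propagate distance d=28): x=523/285 (≈1.8351) theta=39/76 (≈0.5132)
After 6 (thin lens f=25): x=523/285 (≈1.8351) theta=12533/28500 (≈0.4398)
After 7 (propagate distance d=16): x=21069/2375 (≈8.8712) theta=12533/28500 (≈0.4398)
After 8 (thin lens f=-22): x=21069/2375 (≈8.8712) theta=264277/313500 (≈0.8430)
After 9 (propagate distance d=34 (to screen)): x=5883263/156750 (≈37.5328) theta=264277/313500 (≈0.8430)
Rounded to 4 decimal places: x = 37.5328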